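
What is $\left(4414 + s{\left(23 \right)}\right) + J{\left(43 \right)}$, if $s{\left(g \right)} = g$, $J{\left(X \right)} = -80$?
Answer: $4357$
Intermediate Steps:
$\left(4414 + s{\left(23 \right)}\right) + J{\left(43 \right)} = \left(4414 + 23\right) - 80 = 4437 - 80 = 4357$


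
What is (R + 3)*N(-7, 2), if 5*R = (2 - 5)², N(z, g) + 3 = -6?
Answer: -216/5 ≈ -43.200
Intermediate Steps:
N(z, g) = -9 (N(z, g) = -3 - 6 = -9)
R = 9/5 (R = (2 - 5)²/5 = (⅕)*(-3)² = (⅕)*9 = 9/5 ≈ 1.8000)
(R + 3)*N(-7, 2) = (9/5 + 3)*(-9) = (24/5)*(-9) = -216/5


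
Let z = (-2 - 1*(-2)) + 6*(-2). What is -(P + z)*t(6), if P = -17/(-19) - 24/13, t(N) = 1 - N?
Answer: -15995/247 ≈ -64.757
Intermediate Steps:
P = -235/247 (P = -17*(-1/19) - 24*1/13 = 17/19 - 24/13 = -235/247 ≈ -0.95142)
z = -12 (z = (-2 + 2) - 12 = 0 - 12 = -12)
-(P + z)*t(6) = -(-235/247 - 12)*(1 - 1*6) = -(-3199)*(1 - 6)/247 = -(-3199)*(-5)/247 = -1*15995/247 = -15995/247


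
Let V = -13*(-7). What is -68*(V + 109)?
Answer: -13600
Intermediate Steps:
V = 91
-68*(V + 109) = -68*(91 + 109) = -68*200 = -13600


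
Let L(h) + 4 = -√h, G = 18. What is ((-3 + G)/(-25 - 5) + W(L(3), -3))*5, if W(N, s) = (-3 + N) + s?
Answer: -105/2 - 5*√3 ≈ -61.160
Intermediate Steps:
L(h) = -4 - √h
W(N, s) = -3 + N + s
((-3 + G)/(-25 - 5) + W(L(3), -3))*5 = ((-3 + 18)/(-25 - 5) + (-3 + (-4 - √3) - 3))*5 = (15/(-30) + (-10 - √3))*5 = (15*(-1/30) + (-10 - √3))*5 = (-½ + (-10 - √3))*5 = (-21/2 - √3)*5 = -105/2 - 5*√3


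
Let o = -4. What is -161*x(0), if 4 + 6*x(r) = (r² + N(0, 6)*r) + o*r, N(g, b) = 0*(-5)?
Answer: 322/3 ≈ 107.33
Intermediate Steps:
N(g, b) = 0
x(r) = -⅔ - 2*r/3 + r²/6 (x(r) = -⅔ + ((r² + 0*r) - 4*r)/6 = -⅔ + ((r² + 0) - 4*r)/6 = -⅔ + (r² - 4*r)/6 = -⅔ + (-2*r/3 + r²/6) = -⅔ - 2*r/3 + r²/6)
-161*x(0) = -161*(-⅔ - ⅔*0 + (⅙)*0²) = -161*(-⅔ + 0 + (⅙)*0) = -161*(-⅔ + 0 + 0) = -161*(-⅔) = 322/3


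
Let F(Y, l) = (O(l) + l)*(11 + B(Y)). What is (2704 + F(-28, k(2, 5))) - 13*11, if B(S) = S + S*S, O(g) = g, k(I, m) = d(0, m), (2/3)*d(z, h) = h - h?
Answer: 2561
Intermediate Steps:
d(z, h) = 0 (d(z, h) = 3*(h - h)/2 = (3/2)*0 = 0)
k(I, m) = 0
B(S) = S + S**2
F(Y, l) = 2*l*(11 + Y*(1 + Y)) (F(Y, l) = (l + l)*(11 + Y*(1 + Y)) = (2*l)*(11 + Y*(1 + Y)) = 2*l*(11 + Y*(1 + Y)))
(2704 + F(-28, k(2, 5))) - 13*11 = (2704 + 2*0*(11 - 28*(1 - 28))) - 13*11 = (2704 + 2*0*(11 - 28*(-27))) - 143 = (2704 + 2*0*(11 + 756)) - 143 = (2704 + 2*0*767) - 143 = (2704 + 0) - 143 = 2704 - 143 = 2561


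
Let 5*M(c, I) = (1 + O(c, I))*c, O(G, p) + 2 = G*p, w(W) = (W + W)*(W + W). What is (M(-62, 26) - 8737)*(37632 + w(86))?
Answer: 3785672336/5 ≈ 7.5713e+8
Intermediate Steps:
w(W) = 4*W² (w(W) = (2*W)*(2*W) = 4*W²)
O(G, p) = -2 + G*p
M(c, I) = c*(-1 + I*c)/5 (M(c, I) = ((1 + (-2 + c*I))*c)/5 = ((1 + (-2 + I*c))*c)/5 = ((-1 + I*c)*c)/5 = (c*(-1 + I*c))/5 = c*(-1 + I*c)/5)
(M(-62, 26) - 8737)*(37632 + w(86)) = ((⅕)*(-62)*(-1 + 26*(-62)) - 8737)*(37632 + 4*86²) = ((⅕)*(-62)*(-1 - 1612) - 8737)*(37632 + 4*7396) = ((⅕)*(-62)*(-1613) - 8737)*(37632 + 29584) = (100006/5 - 8737)*67216 = (56321/5)*67216 = 3785672336/5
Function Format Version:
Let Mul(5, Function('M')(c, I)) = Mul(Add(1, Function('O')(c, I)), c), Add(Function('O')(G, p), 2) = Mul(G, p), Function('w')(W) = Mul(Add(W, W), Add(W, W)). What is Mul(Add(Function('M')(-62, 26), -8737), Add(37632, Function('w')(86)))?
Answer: Rational(3785672336, 5) ≈ 7.5713e+8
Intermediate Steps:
Function('w')(W) = Mul(4, Pow(W, 2)) (Function('w')(W) = Mul(Mul(2, W), Mul(2, W)) = Mul(4, Pow(W, 2)))
Function('O')(G, p) = Add(-2, Mul(G, p))
Function('M')(c, I) = Mul(Rational(1, 5), c, Add(-1, Mul(I, c))) (Function('M')(c, I) = Mul(Rational(1, 5), Mul(Add(1, Add(-2, Mul(c, I))), c)) = Mul(Rational(1, 5), Mul(Add(1, Add(-2, Mul(I, c))), c)) = Mul(Rational(1, 5), Mul(Add(-1, Mul(I, c)), c)) = Mul(Rational(1, 5), Mul(c, Add(-1, Mul(I, c)))) = Mul(Rational(1, 5), c, Add(-1, Mul(I, c))))
Mul(Add(Function('M')(-62, 26), -8737), Add(37632, Function('w')(86))) = Mul(Add(Mul(Rational(1, 5), -62, Add(-1, Mul(26, -62))), -8737), Add(37632, Mul(4, Pow(86, 2)))) = Mul(Add(Mul(Rational(1, 5), -62, Add(-1, -1612)), -8737), Add(37632, Mul(4, 7396))) = Mul(Add(Mul(Rational(1, 5), -62, -1613), -8737), Add(37632, 29584)) = Mul(Add(Rational(100006, 5), -8737), 67216) = Mul(Rational(56321, 5), 67216) = Rational(3785672336, 5)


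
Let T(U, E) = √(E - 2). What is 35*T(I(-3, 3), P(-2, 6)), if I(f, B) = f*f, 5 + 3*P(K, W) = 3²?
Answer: 35*I*√6/3 ≈ 28.577*I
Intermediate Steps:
P(K, W) = 4/3 (P(K, W) = -5/3 + (⅓)*3² = -5/3 + (⅓)*9 = -5/3 + 3 = 4/3)
I(f, B) = f²
T(U, E) = √(-2 + E)
35*T(I(-3, 3), P(-2, 6)) = 35*√(-2 + 4/3) = 35*√(-⅔) = 35*(I*√6/3) = 35*I*√6/3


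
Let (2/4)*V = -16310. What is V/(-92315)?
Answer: 6524/18463 ≈ 0.35336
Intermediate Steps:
V = -32620 (V = 2*(-16310) = -32620)
V/(-92315) = -32620/(-92315) = -32620*(-1/92315) = 6524/18463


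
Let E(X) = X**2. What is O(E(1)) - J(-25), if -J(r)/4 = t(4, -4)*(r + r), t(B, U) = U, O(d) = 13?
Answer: 813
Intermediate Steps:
J(r) = 32*r (J(r) = -(-16)*(r + r) = -(-16)*2*r = -(-32)*r = 32*r)
O(E(1)) - J(-25) = 13 - 32*(-25) = 13 - 1*(-800) = 13 + 800 = 813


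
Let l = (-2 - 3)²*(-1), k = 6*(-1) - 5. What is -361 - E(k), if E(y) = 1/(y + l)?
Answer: -12995/36 ≈ -360.97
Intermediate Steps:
k = -11 (k = -6 - 5 = -11)
l = -25 (l = (-5)²*(-1) = 25*(-1) = -25)
E(y) = 1/(-25 + y) (E(y) = 1/(y - 25) = 1/(-25 + y))
-361 - E(k) = -361 - 1/(-25 - 11) = -361 - 1/(-36) = -361 - 1*(-1/36) = -361 + 1/36 = -12995/36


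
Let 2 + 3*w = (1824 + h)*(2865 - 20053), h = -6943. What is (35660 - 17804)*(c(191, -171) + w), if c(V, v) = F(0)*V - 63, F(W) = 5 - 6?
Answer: 523684386816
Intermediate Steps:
F(W) = -1
w = 87985370/3 (w = -2/3 + ((1824 - 6943)*(2865 - 20053))/3 = -2/3 + (-5119*(-17188))/3 = -2/3 + (1/3)*87985372 = -2/3 + 87985372/3 = 87985370/3 ≈ 2.9328e+7)
c(V, v) = -63 - V (c(V, v) = -V - 63 = -63 - V)
(35660 - 17804)*(c(191, -171) + w) = (35660 - 17804)*((-63 - 1*191) + 87985370/3) = 17856*((-63 - 191) + 87985370/3) = 17856*(-254 + 87985370/3) = 17856*(87984608/3) = 523684386816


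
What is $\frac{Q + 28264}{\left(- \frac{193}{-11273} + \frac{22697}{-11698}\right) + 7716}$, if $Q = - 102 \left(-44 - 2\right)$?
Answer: $\frac{4345958933624}{1017267305097} \approx 4.2722$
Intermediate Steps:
$Q = 4692$ ($Q = \left(-102\right) \left(-46\right) = 4692$)
$\frac{Q + 28264}{\left(- \frac{193}{-11273} + \frac{22697}{-11698}\right) + 7716} = \frac{4692 + 28264}{\left(- \frac{193}{-11273} + \frac{22697}{-11698}\right) + 7716} = \frac{32956}{\left(\left(-193\right) \left(- \frac{1}{11273}\right) + 22697 \left(- \frac{1}{11698}\right)\right) + 7716} = \frac{32956}{\left(\frac{193}{11273} - \frac{22697}{11698}\right) + 7716} = \frac{32956}{- \frac{253605567}{131871554} + 7716} = \frac{32956}{\frac{1017267305097}{131871554}} = 32956 \cdot \frac{131871554}{1017267305097} = \frac{4345958933624}{1017267305097}$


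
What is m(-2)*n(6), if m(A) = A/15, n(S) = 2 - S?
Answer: 8/15 ≈ 0.53333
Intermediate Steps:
m(A) = A/15 (m(A) = A*(1/15) = A/15)
m(-2)*n(6) = ((1/15)*(-2))*(2 - 1*6) = -2*(2 - 6)/15 = -2/15*(-4) = 8/15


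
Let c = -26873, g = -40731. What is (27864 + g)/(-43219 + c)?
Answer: 4289/23364 ≈ 0.18357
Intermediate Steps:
(27864 + g)/(-43219 + c) = (27864 - 40731)/(-43219 - 26873) = -12867/(-70092) = -12867*(-1/70092) = 4289/23364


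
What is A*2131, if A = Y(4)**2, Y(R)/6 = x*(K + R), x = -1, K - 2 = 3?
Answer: 6213996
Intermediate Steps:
K = 5 (K = 2 + 3 = 5)
Y(R) = -30 - 6*R (Y(R) = 6*(-(5 + R)) = 6*(-5 - R) = -30 - 6*R)
A = 2916 (A = (-30 - 6*4)**2 = (-30 - 24)**2 = (-54)**2 = 2916)
A*2131 = 2916*2131 = 6213996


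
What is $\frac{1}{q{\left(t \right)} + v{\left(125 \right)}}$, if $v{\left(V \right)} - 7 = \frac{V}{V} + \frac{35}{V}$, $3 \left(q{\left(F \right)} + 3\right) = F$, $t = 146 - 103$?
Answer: $\frac{75}{1471} \approx 0.050986$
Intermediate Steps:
$t = 43$ ($t = 146 - 103 = 43$)
$q{\left(F \right)} = -3 + \frac{F}{3}$
$v{\left(V \right)} = 8 + \frac{35}{V}$ ($v{\left(V \right)} = 7 + \left(\frac{V}{V} + \frac{35}{V}\right) = 7 + \left(1 + \frac{35}{V}\right) = 8 + \frac{35}{V}$)
$\frac{1}{q{\left(t \right)} + v{\left(125 \right)}} = \frac{1}{\left(-3 + \frac{1}{3} \cdot 43\right) + \left(8 + \frac{35}{125}\right)} = \frac{1}{\left(-3 + \frac{43}{3}\right) + \left(8 + 35 \cdot \frac{1}{125}\right)} = \frac{1}{\frac{34}{3} + \left(8 + \frac{7}{25}\right)} = \frac{1}{\frac{34}{3} + \frac{207}{25}} = \frac{1}{\frac{1471}{75}} = \frac{75}{1471}$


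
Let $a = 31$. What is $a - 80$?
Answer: $-49$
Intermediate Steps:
$a - 80 = 31 - 80 = -49$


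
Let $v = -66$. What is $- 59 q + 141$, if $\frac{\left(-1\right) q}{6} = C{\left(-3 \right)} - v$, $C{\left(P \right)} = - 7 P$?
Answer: $30939$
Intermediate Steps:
$q = -522$ ($q = - 6 \left(\left(-7\right) \left(-3\right) - -66\right) = - 6 \left(21 + 66\right) = \left(-6\right) 87 = -522$)
$- 59 q + 141 = \left(-59\right) \left(-522\right) + 141 = 30798 + 141 = 30939$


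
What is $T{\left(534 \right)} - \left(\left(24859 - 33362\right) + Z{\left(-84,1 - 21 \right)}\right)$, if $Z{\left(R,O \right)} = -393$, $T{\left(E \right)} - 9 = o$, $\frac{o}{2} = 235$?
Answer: $9375$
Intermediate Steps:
$o = 470$ ($o = 2 \cdot 235 = 470$)
$T{\left(E \right)} = 479$ ($T{\left(E \right)} = 9 + 470 = 479$)
$T{\left(534 \right)} - \left(\left(24859 - 33362\right) + Z{\left(-84,1 - 21 \right)}\right) = 479 - \left(\left(24859 - 33362\right) - 393\right) = 479 - \left(-8503 - 393\right) = 479 - -8896 = 479 + 8896 = 9375$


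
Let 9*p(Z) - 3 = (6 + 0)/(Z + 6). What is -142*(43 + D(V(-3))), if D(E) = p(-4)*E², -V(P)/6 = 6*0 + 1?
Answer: -9514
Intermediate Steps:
V(P) = -6 (V(P) = -6*(6*0 + 1) = -6*(0 + 1) = -6*1 = -6)
p(Z) = ⅓ + 2/(3*(6 + Z)) (p(Z) = ⅓ + ((6 + 0)/(Z + 6))/9 = ⅓ + (6/(6 + Z))/9 = ⅓ + 2/(3*(6 + Z)))
D(E) = 2*E²/3 (D(E) = ((8 - 4)/(3*(6 - 4)))*E² = ((⅓)*4/2)*E² = ((⅓)*(½)*4)*E² = 2*E²/3)
-142*(43 + D(V(-3))) = -142*(43 + (⅔)*(-6)²) = -142*(43 + (⅔)*36) = -142*(43 + 24) = -142*67 = -9514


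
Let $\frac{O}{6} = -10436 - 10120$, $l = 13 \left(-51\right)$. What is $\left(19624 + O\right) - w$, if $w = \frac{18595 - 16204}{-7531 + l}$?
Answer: $- \frac{849813737}{8194} \approx -1.0371 \cdot 10^{5}$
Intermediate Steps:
$l = -663$
$O = -123336$ ($O = 6 \left(-10436 - 10120\right) = 6 \left(-20556\right) = -123336$)
$w = - \frac{2391}{8194}$ ($w = \frac{18595 - 16204}{-7531 - 663} = \frac{2391}{-8194} = 2391 \left(- \frac{1}{8194}\right) = - \frac{2391}{8194} \approx -0.2918$)
$\left(19624 + O\right) - w = \left(19624 - 123336\right) - - \frac{2391}{8194} = -103712 + \frac{2391}{8194} = - \frac{849813737}{8194}$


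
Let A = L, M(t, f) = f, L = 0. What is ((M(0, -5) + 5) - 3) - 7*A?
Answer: -3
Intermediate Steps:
A = 0
((M(0, -5) + 5) - 3) - 7*A = ((-5 + 5) - 3) - 7*0 = (0 - 3) + 0 = -3 + 0 = -3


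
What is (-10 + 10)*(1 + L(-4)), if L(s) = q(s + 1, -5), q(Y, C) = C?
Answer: 0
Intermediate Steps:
L(s) = -5
(-10 + 10)*(1 + L(-4)) = (-10 + 10)*(1 - 5) = 0*(-4) = 0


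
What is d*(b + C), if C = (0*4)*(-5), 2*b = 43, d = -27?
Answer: -1161/2 ≈ -580.50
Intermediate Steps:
b = 43/2 (b = (½)*43 = 43/2 ≈ 21.500)
C = 0 (C = 0*(-5) = 0)
d*(b + C) = -27*(43/2 + 0) = -27*43/2 = -1161/2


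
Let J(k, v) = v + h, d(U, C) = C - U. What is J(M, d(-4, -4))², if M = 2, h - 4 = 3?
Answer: 49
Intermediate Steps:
h = 7 (h = 4 + 3 = 7)
J(k, v) = 7 + v (J(k, v) = v + 7 = 7 + v)
J(M, d(-4, -4))² = (7 + (-4 - 1*(-4)))² = (7 + (-4 + 4))² = (7 + 0)² = 7² = 49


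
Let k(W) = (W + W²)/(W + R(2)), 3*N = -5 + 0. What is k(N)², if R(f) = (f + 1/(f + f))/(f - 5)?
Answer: 1600/7569 ≈ 0.21139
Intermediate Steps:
N = -5/3 (N = (-5 + 0)/3 = (⅓)*(-5) = -5/3 ≈ -1.6667)
R(f) = (f + 1/(2*f))/(-5 + f)
k(W) = (W + W²)/(-¾ + W) (k(W) = (W + W²)/(W + (½ + 2²)/(2*(-5 + 2))) = (W + W²)/(W + (½)*(½ + 4)/(-3)) = (W + W²)/(W + (½)*(-⅓)*(9/2)) = (W + W²)/(W - ¾) = (W + W²)/(-¾ + W))
k(N)² = (4*(-5/3)*(1 - 5/3)/(-3 + 4*(-5/3)))² = (4*(-5/3)*(-⅔)/(-3 - 20/3))² = (4*(-5/3)*(-⅔)/(-29/3))² = (4*(-5/3)*(-3/29)*(-⅔))² = (-40/87)² = 1600/7569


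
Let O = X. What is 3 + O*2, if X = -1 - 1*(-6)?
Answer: 13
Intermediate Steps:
X = 5 (X = -1 + 6 = 5)
O = 5
3 + O*2 = 3 + 5*2 = 3 + 10 = 13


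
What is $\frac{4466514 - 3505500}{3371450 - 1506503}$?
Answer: $\frac{320338}{621649} \approx 0.5153$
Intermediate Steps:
$\frac{4466514 - 3505500}{3371450 - 1506503} = \frac{961014}{3371450 + \left(-2052438 + 545935\right)} = \frac{961014}{3371450 - 1506503} = \frac{961014}{1864947} = 961014 \cdot \frac{1}{1864947} = \frac{320338}{621649}$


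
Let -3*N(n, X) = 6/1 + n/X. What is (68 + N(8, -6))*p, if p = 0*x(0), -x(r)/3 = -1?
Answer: 0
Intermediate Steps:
N(n, X) = -2 - n/(3*X) (N(n, X) = -(6/1 + n/X)/3 = -(6*1 + n/X)/3 = -(6 + n/X)/3 = -2 - n/(3*X))
x(r) = 3 (x(r) = -3*(-1) = 3)
p = 0 (p = 0*3 = 0)
(68 + N(8, -6))*p = (68 + (-2 - 1/3*8/(-6)))*0 = (68 + (-2 - 1/3*8*(-1/6)))*0 = (68 + (-2 + 4/9))*0 = (68 - 14/9)*0 = (598/9)*0 = 0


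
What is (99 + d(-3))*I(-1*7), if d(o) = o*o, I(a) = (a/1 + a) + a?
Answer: -2268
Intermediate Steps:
I(a) = 3*a (I(a) = (a*1 + a) + a = (a + a) + a = 2*a + a = 3*a)
d(o) = o²
(99 + d(-3))*I(-1*7) = (99 + (-3)²)*(3*(-1*7)) = (99 + 9)*(3*(-7)) = 108*(-21) = -2268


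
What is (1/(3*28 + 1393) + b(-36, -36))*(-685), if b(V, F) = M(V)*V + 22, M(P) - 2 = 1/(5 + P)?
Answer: 1531760695/45787 ≈ 33454.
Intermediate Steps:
M(P) = 2 + 1/(5 + P)
b(V, F) = 22 + V*(11 + 2*V)/(5 + V) (b(V, F) = ((11 + 2*V)/(5 + V))*V + 22 = V*(11 + 2*V)/(5 + V) + 22 = 22 + V*(11 + 2*V)/(5 + V))
(1/(3*28 + 1393) + b(-36, -36))*(-685) = (1/(3*28 + 1393) + (110 + 2*(-36)**2 + 33*(-36))/(5 - 36))*(-685) = (1/(84 + 1393) + (110 + 2*1296 - 1188)/(-31))*(-685) = (1/1477 - (110 + 2592 - 1188)/31)*(-685) = (1/1477 - 1/31*1514)*(-685) = (1/1477 - 1514/31)*(-685) = -2236147/45787*(-685) = 1531760695/45787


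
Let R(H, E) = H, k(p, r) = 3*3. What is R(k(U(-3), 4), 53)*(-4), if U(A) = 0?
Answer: -36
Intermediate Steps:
k(p, r) = 9
R(k(U(-3), 4), 53)*(-4) = 9*(-4) = -36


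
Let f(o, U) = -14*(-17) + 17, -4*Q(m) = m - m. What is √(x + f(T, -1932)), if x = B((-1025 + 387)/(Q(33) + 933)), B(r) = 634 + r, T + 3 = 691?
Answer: √773269467/933 ≈ 29.805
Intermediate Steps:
Q(m) = 0 (Q(m) = -(m - m)/4 = -¼*0 = 0)
T = 688 (T = -3 + 691 = 688)
x = 590884/933 (x = 634 + (-1025 + 387)/(0 + 933) = 634 - 638/933 = 590884/933 ≈ 633.32)
f(o, U) = 255 (f(o, U) = 238 + 17 = 255)
√(x + f(T, -1932)) = √(590884/933 + 255) = √(828799/933) = √773269467/933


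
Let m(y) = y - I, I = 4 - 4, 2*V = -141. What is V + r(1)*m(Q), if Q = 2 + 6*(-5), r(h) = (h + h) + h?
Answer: -309/2 ≈ -154.50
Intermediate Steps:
V = -141/2 (V = (1/2)*(-141) = -141/2 ≈ -70.500)
r(h) = 3*h (r(h) = 2*h + h = 3*h)
I = 0
Q = -28 (Q = 2 - 30 = -28)
m(y) = y (m(y) = y - 1*0 = y + 0 = y)
V + r(1)*m(Q) = -141/2 + (3*1)*(-28) = -141/2 + 3*(-28) = -141/2 - 84 = -309/2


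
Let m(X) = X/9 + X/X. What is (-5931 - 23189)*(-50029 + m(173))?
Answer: 13106300480/9 ≈ 1.4563e+9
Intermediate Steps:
m(X) = 1 + X/9 (m(X) = X*(⅑) + 1 = X/9 + 1 = 1 + X/9)
(-5931 - 23189)*(-50029 + m(173)) = (-5931 - 23189)*(-50029 + (1 + (⅑)*173)) = -29120*(-50029 + (1 + 173/9)) = -29120*(-50029 + 182/9) = -29120*(-450079/9) = 13106300480/9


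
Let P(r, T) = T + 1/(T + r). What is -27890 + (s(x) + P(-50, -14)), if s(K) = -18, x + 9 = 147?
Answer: -1787009/64 ≈ -27922.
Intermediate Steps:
x = 138 (x = -9 + 147 = 138)
-27890 + (s(x) + P(-50, -14)) = -27890 + (-18 + (1 + (-14)² - 14*(-50))/(-14 - 50)) = -27890 + (-18 + (1 + 196 + 700)/(-64)) = -27890 + (-18 - 1/64*897) = -27890 + (-18 - 897/64) = -27890 - 2049/64 = -1787009/64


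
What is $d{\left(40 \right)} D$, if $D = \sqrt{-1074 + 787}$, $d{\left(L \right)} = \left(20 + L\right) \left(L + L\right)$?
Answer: $4800 i \sqrt{287} \approx 81317.0 i$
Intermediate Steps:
$d{\left(L \right)} = 2 L \left(20 + L\right)$ ($d{\left(L \right)} = \left(20 + L\right) 2 L = 2 L \left(20 + L\right)$)
$D = i \sqrt{287}$ ($D = \sqrt{-287} = i \sqrt{287} \approx 16.941 i$)
$d{\left(40 \right)} D = 2 \cdot 40 \left(20 + 40\right) i \sqrt{287} = 2 \cdot 40 \cdot 60 i \sqrt{287} = 4800 i \sqrt{287}$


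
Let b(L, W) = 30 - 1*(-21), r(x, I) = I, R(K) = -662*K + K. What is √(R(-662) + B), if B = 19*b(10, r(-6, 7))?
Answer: √438551 ≈ 662.23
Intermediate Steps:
R(K) = -661*K
b(L, W) = 51 (b(L, W) = 30 + 21 = 51)
B = 969 (B = 19*51 = 969)
√(R(-662) + B) = √(-661*(-662) + 969) = √(437582 + 969) = √438551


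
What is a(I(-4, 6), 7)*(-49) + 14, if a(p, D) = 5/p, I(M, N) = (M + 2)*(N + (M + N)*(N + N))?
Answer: 217/12 ≈ 18.083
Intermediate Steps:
I(M, N) = (2 + M)*(N + 2*N*(M + N)) (I(M, N) = (2 + M)*(N + (M + N)*(2*N)) = (2 + M)*(N + 2*N*(M + N)))
a(I(-4, 6), 7)*(-49) + 14 = (5/((6*(2 + 2*(-4)² + 4*6 + 5*(-4) + 2*(-4)*6))))*(-49) + 14 = (5/((6*(2 + 2*16 + 24 - 20 - 48))))*(-49) + 14 = (5/((6*(2 + 32 + 24 - 20 - 48))))*(-49) + 14 = (5/((6*(-10))))*(-49) + 14 = (5/(-60))*(-49) + 14 = (5*(-1/60))*(-49) + 14 = -1/12*(-49) + 14 = 49/12 + 14 = 217/12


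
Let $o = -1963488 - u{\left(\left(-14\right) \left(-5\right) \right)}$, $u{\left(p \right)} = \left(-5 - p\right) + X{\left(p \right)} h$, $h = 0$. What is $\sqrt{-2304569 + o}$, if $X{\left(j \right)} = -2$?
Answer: $i \sqrt{4267982} \approx 2065.9 i$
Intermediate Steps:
$u{\left(p \right)} = -5 - p$ ($u{\left(p \right)} = \left(-5 - p\right) - 0 = \left(-5 - p\right) + 0 = -5 - p$)
$o = -1963413$ ($o = -1963488 - \left(-5 - \left(-14\right) \left(-5\right)\right) = -1963488 - \left(-5 - 70\right) = -1963488 - -75 = -1963488 + 75 = -1963413$)
$\sqrt{-2304569 + o} = \sqrt{-2304569 - 1963413} = \sqrt{-4267982} = i \sqrt{4267982}$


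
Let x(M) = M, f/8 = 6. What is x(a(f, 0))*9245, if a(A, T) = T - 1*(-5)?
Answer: 46225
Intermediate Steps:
f = 48 (f = 8*6 = 48)
a(A, T) = 5 + T (a(A, T) = T + 5 = 5 + T)
x(a(f, 0))*9245 = (5 + 0)*9245 = 5*9245 = 46225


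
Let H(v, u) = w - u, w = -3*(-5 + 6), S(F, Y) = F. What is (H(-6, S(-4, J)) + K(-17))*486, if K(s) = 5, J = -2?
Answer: 2916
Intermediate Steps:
w = -3 (w = -3*1 = -3)
H(v, u) = -3 - u
(H(-6, S(-4, J)) + K(-17))*486 = ((-3 - 1*(-4)) + 5)*486 = ((-3 + 4) + 5)*486 = (1 + 5)*486 = 6*486 = 2916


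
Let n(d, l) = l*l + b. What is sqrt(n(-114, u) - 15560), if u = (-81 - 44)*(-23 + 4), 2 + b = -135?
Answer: 12*sqrt(39062) ≈ 2371.7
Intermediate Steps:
b = -137 (b = -2 - 135 = -137)
u = 2375 (u = -125*(-19) = 2375)
n(d, l) = -137 + l**2 (n(d, l) = l*l - 137 = l**2 - 137 = -137 + l**2)
sqrt(n(-114, u) - 15560) = sqrt((-137 + 2375**2) - 15560) = sqrt((-137 + 5640625) - 15560) = sqrt(5640488 - 15560) = sqrt(5624928) = 12*sqrt(39062)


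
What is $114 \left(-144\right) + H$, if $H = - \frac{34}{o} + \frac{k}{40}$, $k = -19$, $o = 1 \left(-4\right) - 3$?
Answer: $- \frac{4595253}{280} \approx -16412.0$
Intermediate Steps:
$o = -7$ ($o = -4 - 3 = -7$)
$H = \frac{1227}{280}$ ($H = - \frac{34}{-7} - \frac{19}{40} = \left(-34\right) \left(- \frac{1}{7}\right) - \frac{19}{40} = \frac{34}{7} - \frac{19}{40} = \frac{1227}{280} \approx 4.3821$)
$114 \left(-144\right) + H = 114 \left(-144\right) + \frac{1227}{280} = -16416 + \frac{1227}{280} = - \frac{4595253}{280}$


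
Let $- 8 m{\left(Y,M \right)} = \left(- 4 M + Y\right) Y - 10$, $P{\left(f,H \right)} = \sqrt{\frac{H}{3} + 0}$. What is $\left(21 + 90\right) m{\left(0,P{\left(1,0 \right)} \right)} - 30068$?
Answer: $- \frac{119717}{4} \approx -29929.0$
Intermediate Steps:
$P{\left(f,H \right)} = \frac{\sqrt{3} \sqrt{H}}{3}$ ($P{\left(f,H \right)} = \sqrt{H \frac{1}{3} + 0} = \sqrt{\frac{H}{3} + 0} = \sqrt{\frac{H}{3}} = \frac{\sqrt{3} \sqrt{H}}{3}$)
$m{\left(Y,M \right)} = \frac{5}{4} - \frac{Y \left(Y - 4 M\right)}{8}$ ($m{\left(Y,M \right)} = - \frac{\left(- 4 M + Y\right) Y - 10}{8} = - \frac{\left(Y - 4 M\right) Y - 10}{8} = - \frac{Y \left(Y - 4 M\right) - 10}{8} = - \frac{-10 + Y \left(Y - 4 M\right)}{8} = \frac{5}{4} - \frac{Y \left(Y - 4 M\right)}{8}$)
$\left(21 + 90\right) m{\left(0,P{\left(1,0 \right)} \right)} - 30068 = \left(21 + 90\right) \left(\frac{5}{4} - \frac{0^{2}}{8} + \frac{1}{2} \frac{\sqrt{3} \sqrt{0}}{3} \cdot 0\right) - 30068 = 111 \left(\frac{5}{4} - 0 + \frac{1}{2} \cdot \frac{1}{3} \sqrt{3} \cdot 0 \cdot 0\right) - 30068 = 111 \left(\frac{5}{4} + 0 + \frac{1}{2} \cdot 0 \cdot 0\right) - 30068 = 111 \left(\frac{5}{4} + 0 + 0\right) - 30068 = 111 \cdot \frac{5}{4} - 30068 = \frac{555}{4} - 30068 = - \frac{119717}{4}$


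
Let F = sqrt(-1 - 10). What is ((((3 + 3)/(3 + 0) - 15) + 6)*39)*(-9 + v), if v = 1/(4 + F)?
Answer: 21749/9 + 91*I*sqrt(11)/9 ≈ 2416.6 + 33.535*I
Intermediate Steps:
F = I*sqrt(11) (F = sqrt(-11) = I*sqrt(11) ≈ 3.3166*I)
v = 1/(4 + I*sqrt(11)) ≈ 0.14815 - 0.12284*I
((((3 + 3)/(3 + 0) - 15) + 6)*39)*(-9 + v) = ((((3 + 3)/(3 + 0) - 15) + 6)*39)*(-9 + (4/27 - I*sqrt(11)/27)) = (((6/3 - 15) + 6)*39)*(-239/27 - I*sqrt(11)/27) = (((6*(1/3) - 15) + 6)*39)*(-239/27 - I*sqrt(11)/27) = (((2 - 15) + 6)*39)*(-239/27 - I*sqrt(11)/27) = ((-13 + 6)*39)*(-239/27 - I*sqrt(11)/27) = (-7*39)*(-239/27 - I*sqrt(11)/27) = -273*(-239/27 - I*sqrt(11)/27) = 21749/9 + 91*I*sqrt(11)/9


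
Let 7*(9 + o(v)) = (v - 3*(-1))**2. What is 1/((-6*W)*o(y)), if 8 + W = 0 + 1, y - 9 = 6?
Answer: 1/1566 ≈ 0.00063857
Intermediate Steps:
y = 15 (y = 9 + 6 = 15)
o(v) = -9 + (3 + v)**2/7 (o(v) = -9 + (v - 3*(-1))**2/7 = -9 + (v + 3)**2/7 = -9 + (3 + v)**2/7)
W = -7 (W = -8 + (0 + 1) = -8 + 1 = -7)
1/((-6*W)*o(y)) = 1/((-6*(-7))*(-9 + (3 + 15)**2/7)) = 1/(42*(-9 + (1/7)*18**2)) = 1/(42*(-9 + (1/7)*324)) = 1/(42*(-9 + 324/7)) = 1/(42*(261/7)) = 1/1566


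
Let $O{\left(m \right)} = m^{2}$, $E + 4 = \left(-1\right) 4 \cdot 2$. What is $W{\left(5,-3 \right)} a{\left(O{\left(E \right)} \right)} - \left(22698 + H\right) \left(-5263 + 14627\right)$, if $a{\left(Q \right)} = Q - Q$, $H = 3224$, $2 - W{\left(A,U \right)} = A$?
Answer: $-242733608$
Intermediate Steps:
$W{\left(A,U \right)} = 2 - A$
$E = -12$ ($E = -4 + \left(-1\right) 4 \cdot 2 = -4 - 8 = -12$)
$a{\left(Q \right)} = 0$
$W{\left(5,-3 \right)} a{\left(O{\left(E \right)} \right)} - \left(22698 + H\right) \left(-5263 + 14627\right) = \left(2 - 5\right) 0 - \left(22698 + 3224\right) \left(-5263 + 14627\right) = \left(2 - 5\right) 0 - 25922 \cdot 9364 = \left(-3\right) 0 - 242733608 = 0 - 242733608 = -242733608$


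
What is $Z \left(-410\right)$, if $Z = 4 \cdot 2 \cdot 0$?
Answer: $0$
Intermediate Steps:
$Z = 0$ ($Z = 8 \cdot 0 = 0$)
$Z \left(-410\right) = 0 \left(-410\right) = 0$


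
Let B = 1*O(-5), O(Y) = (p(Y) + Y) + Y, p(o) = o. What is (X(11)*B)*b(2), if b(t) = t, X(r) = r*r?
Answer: -3630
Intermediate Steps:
X(r) = r**2
O(Y) = 3*Y (O(Y) = (Y + Y) + Y = 2*Y + Y = 3*Y)
B = -15 (B = 1*(3*(-5)) = 1*(-15) = -15)
(X(11)*B)*b(2) = (11**2*(-15))*2 = (121*(-15))*2 = -1815*2 = -3630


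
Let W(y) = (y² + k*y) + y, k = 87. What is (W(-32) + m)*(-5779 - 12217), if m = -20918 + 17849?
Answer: 87478556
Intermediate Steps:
W(y) = y² + 88*y (W(y) = (y² + 87*y) + y = y² + 88*y)
m = -3069
(W(-32) + m)*(-5779 - 12217) = (-32*(88 - 32) - 3069)*(-5779 - 12217) = (-32*56 - 3069)*(-17996) = (-1792 - 3069)*(-17996) = -4861*(-17996) = 87478556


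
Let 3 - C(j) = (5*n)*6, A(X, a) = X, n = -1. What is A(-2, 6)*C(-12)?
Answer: -66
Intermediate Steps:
C(j) = 33 (C(j) = 3 - 5*(-1)*6 = 3 - (-5)*6 = 3 - 1*(-30) = 3 + 30 = 33)
A(-2, 6)*C(-12) = -2*33 = -66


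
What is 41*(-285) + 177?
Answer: -11508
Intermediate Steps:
41*(-285) + 177 = -11685 + 177 = -11508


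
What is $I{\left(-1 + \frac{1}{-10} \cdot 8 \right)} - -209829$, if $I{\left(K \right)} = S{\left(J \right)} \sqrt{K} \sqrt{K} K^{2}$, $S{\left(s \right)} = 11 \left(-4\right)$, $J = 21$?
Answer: $\frac{26260701}{125} \approx 2.1009 \cdot 10^{5}$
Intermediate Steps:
$S{\left(s \right)} = -44$
$I{\left(K \right)} = - 44 K^{3}$ ($I{\left(K \right)} = - 44 \sqrt{K} \sqrt{K} K^{2} = - 44 K K^{2} = - 44 K^{3}$)
$I{\left(-1 + \frac{1}{-10} \cdot 8 \right)} - -209829 = - 44 \left(-1 + \frac{1}{-10} \cdot 8\right)^{3} - -209829 = - 44 \left(-1 - \frac{4}{5}\right)^{3} + 209829 = - 44 \left(- \frac{9}{5}\right)^{3} + 209829 = \left(-44\right) \left(- \frac{729}{125}\right) + 209829 = \frac{32076}{125} + 209829 = \frac{26260701}{125}$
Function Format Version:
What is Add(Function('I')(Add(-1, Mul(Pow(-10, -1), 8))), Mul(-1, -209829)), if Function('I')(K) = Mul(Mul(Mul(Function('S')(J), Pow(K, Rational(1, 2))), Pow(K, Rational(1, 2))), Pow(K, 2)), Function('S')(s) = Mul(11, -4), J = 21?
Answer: Rational(26260701, 125) ≈ 2.1009e+5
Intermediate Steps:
Function('S')(s) = -44
Function('I')(K) = Mul(-44, Pow(K, 3)) (Function('I')(K) = Mul(Mul(Mul(-44, Pow(K, Rational(1, 2))), Pow(K, Rational(1, 2))), Pow(K, 2)) = Mul(Mul(-44, K), Pow(K, 2)) = Mul(-44, Pow(K, 3)))
Add(Function('I')(Add(-1, Mul(Pow(-10, -1), 8))), Mul(-1, -209829)) = Add(Mul(-44, Pow(Add(-1, Mul(Pow(-10, -1), 8)), 3)), Mul(-1, -209829)) = Add(Mul(-44, Pow(Add(-1, Mul(Rational(-1, 10), 8)), 3)), 209829) = Add(Mul(-44, Pow(Add(-1, Rational(-4, 5)), 3)), 209829) = Add(Mul(-44, Pow(Rational(-9, 5), 3)), 209829) = Add(Mul(-44, Rational(-729, 125)), 209829) = Add(Rational(32076, 125), 209829) = Rational(26260701, 125)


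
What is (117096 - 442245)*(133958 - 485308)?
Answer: 114241101150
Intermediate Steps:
(117096 - 442245)*(133958 - 485308) = -325149*(-351350) = 114241101150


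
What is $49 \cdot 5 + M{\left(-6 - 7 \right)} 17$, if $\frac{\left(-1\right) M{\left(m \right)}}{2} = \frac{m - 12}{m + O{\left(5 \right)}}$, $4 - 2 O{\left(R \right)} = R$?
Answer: $\frac{4915}{27} \approx 182.04$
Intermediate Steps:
$O{\left(R \right)} = 2 - \frac{R}{2}$
$M{\left(m \right)} = - \frac{2 \left(-12 + m\right)}{- \frac{1}{2} + m}$ ($M{\left(m \right)} = - 2 \frac{m - 12}{m + \left(2 - \frac{5}{2}\right)} = - 2 \frac{-12 + m}{m + \left(2 - \frac{5}{2}\right)} = - 2 \frac{-12 + m}{m - \frac{1}{2}} = - 2 \frac{-12 + m}{- \frac{1}{2} + m} = - \frac{2 \left(-12 + m\right)}{- \frac{1}{2} + m}$)
$49 \cdot 5 + M{\left(-6 - 7 \right)} 17 = 49 \cdot 5 + \frac{4 \left(12 - \left(-6 - 7\right)\right)}{-1 + 2 \left(-6 - 7\right)} 17 = 245 + \frac{4 \left(12 - \left(-6 - 7\right)\right)}{-1 + 2 \left(-6 - 7\right)} 17 = 245 + \frac{4 \left(12 - -13\right)}{-1 + 2 \left(-13\right)} 17 = 245 + \frac{4 \left(12 + 13\right)}{-1 - 26} \cdot 17 = 245 + 4 \frac{1}{-27} \cdot 25 \cdot 17 = 245 + 4 \left(- \frac{1}{27}\right) 25 \cdot 17 = 245 - \frac{1700}{27} = \frac{4915}{27}$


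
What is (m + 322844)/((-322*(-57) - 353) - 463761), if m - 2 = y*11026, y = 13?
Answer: -58273/55720 ≈ -1.0458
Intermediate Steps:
m = 143340 (m = 2 + 13*11026 = 2 + 143338 = 143340)
(m + 322844)/((-322*(-57) - 353) - 463761) = (143340 + 322844)/((-322*(-57) - 353) - 463761) = 466184/((18354 - 353) - 463761) = 466184/(18001 - 463761) = 466184/(-445760) = 466184*(-1/445760) = -58273/55720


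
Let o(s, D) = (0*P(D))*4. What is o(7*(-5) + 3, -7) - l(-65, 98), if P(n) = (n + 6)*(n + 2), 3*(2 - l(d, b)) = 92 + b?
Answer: 184/3 ≈ 61.333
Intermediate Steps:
l(d, b) = -86/3 - b/3 (l(d, b) = 2 - (92 + b)/3 = 2 + (-92/3 - b/3) = -86/3 - b/3)
P(n) = (2 + n)*(6 + n) (P(n) = (6 + n)*(2 + n) = (2 + n)*(6 + n))
o(s, D) = 0 (o(s, D) = (0*(12 + D² + 8*D))*4 = 0*4 = 0)
o(7*(-5) + 3, -7) - l(-65, 98) = 0 - (-86/3 - ⅓*98) = 0 - (-86/3 - 98/3) = 0 - 1*(-184/3) = 0 + 184/3 = 184/3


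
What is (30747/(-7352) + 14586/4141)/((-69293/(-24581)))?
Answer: -493759898955/2109599885176 ≈ -0.23405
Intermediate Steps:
(30747/(-7352) + 14586/4141)/((-69293/(-24581))) = (30747*(-1/7352) + 14586*(1/4141))/((-69293*(-1/24581))) = (-30747/7352 + 14586/4141)/(69293/24581) = -20087055/30444632*24581/69293 = -493759898955/2109599885176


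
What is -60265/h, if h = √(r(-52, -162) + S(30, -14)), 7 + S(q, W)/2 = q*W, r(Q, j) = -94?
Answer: 60265*I*√237/474 ≈ 1957.3*I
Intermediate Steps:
S(q, W) = -14 + 2*W*q (S(q, W) = -14 + 2*(q*W) = -14 + 2*(W*q) = -14 + 2*W*q)
h = 2*I*√237 (h = √(-94 + (-14 + 2*(-14)*30)) = √(-94 + (-14 - 840)) = √(-94 - 854) = √(-948) = 2*I*√237 ≈ 30.79*I)
-60265/h = -60265*(-I*√237/474) = -(-60265)*I*√237/474 = 60265*I*√237/474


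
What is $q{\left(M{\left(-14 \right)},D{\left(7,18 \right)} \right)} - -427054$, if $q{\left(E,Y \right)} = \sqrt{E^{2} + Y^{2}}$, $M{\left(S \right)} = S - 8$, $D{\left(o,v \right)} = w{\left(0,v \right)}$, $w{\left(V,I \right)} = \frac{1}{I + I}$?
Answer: $427054 + \frac{\sqrt{627265}}{36} \approx 4.2708 \cdot 10^{5}$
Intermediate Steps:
$w{\left(V,I \right)} = \frac{1}{2 I}$
$D{\left(o,v \right)} = \frac{1}{2 v}$
$M{\left(S \right)} = -8 + S$
$q{\left(M{\left(-14 \right)},D{\left(7,18 \right)} \right)} - -427054 = \sqrt{\left(-8 - 14\right)^{2} + \left(\frac{1}{2 \cdot 18}\right)^{2}} - -427054 = \sqrt{\left(-22\right)^{2} + \left(\frac{1}{2} \cdot \frac{1}{18}\right)^{2}} + 427054 = \sqrt{484 + \left(\frac{1}{36}\right)^{2}} + 427054 = \sqrt{484 + \frac{1}{1296}} + 427054 = \sqrt{\frac{627265}{1296}} + 427054 = \frac{\sqrt{627265}}{36} + 427054 = 427054 + \frac{\sqrt{627265}}{36}$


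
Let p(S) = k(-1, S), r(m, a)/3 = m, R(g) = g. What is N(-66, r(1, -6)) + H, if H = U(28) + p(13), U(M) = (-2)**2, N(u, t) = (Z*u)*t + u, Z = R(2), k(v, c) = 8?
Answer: -450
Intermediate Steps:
Z = 2
r(m, a) = 3*m
N(u, t) = u + 2*t*u (N(u, t) = (2*u)*t + u = 2*t*u + u = u + 2*t*u)
U(M) = 4
p(S) = 8
H = 12 (H = 4 + 8 = 12)
N(-66, r(1, -6)) + H = -66*(1 + 2*(3*1)) + 12 = -66*(1 + 2*3) + 12 = -66*(1 + 6) + 12 = -66*7 + 12 = -462 + 12 = -450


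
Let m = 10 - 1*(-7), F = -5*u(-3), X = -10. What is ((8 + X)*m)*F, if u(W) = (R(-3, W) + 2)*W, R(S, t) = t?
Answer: 510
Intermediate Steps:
u(W) = W*(2 + W) (u(W) = (W + 2)*W = (2 + W)*W = W*(2 + W))
F = -15 (F = -(-15)*(2 - 3) = -(-15)*(-1) = -5*3 = -15)
m = 17 (m = 10 + 7 = 17)
((8 + X)*m)*F = ((8 - 10)*17)*(-15) = -2*17*(-15) = -34*(-15) = 510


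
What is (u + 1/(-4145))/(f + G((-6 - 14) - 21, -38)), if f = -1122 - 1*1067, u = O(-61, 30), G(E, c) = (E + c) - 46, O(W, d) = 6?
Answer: -1913/737810 ≈ -0.0025928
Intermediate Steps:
G(E, c) = -46 + E + c
u = 6
f = -2189 (f = -1122 - 1067 = -2189)
(u + 1/(-4145))/(f + G((-6 - 14) - 21, -38)) = (6 + 1/(-4145))/(-2189 + (-46 + ((-6 - 14) - 21) - 38)) = (6 - 1/4145)/(-2189 + (-46 + (-20 - 21) - 38)) = 24869/(4145*(-2189 + (-46 - 41 - 38))) = 24869/(4145*(-2189 - 125)) = (24869/4145)/(-2314) = (24869/4145)*(-1/2314) = -1913/737810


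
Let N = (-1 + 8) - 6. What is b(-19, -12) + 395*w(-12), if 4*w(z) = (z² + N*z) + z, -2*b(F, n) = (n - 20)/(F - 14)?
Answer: 391034/33 ≈ 11850.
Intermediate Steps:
N = 1 (N = 7 - 6 = 1)
b(F, n) = -(-20 + n)/(2*(-14 + F)) (b(F, n) = -(n - 20)/(2*(F - 14)) = -(-20 + n)/(2*(-14 + F)))
w(z) = z/2 + z²/4 (w(z) = ((z² + 1*z) + z)/4 = ((z² + z) + z)/4 = ((z + z²) + z)/4 = (z² + 2*z)/4 = z/2 + z²/4)
b(-19, -12) + 395*w(-12) = (20 - 1*(-12))/(2*(-14 - 19)) + 395*((¼)*(-12)*(2 - 12)) = (½)*(20 + 12)/(-33) + 395*((¼)*(-12)*(-10)) = (½)*(-1/33)*32 + 395*30 = -16/33 + 11850 = 391034/33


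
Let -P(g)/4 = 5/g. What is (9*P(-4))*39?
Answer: 1755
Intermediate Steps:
P(g) = -20/g
(9*P(-4))*39 = (9*(-20/(-4)))*39 = (9*(-20*(-¼)))*39 = (9*5)*39 = 45*39 = 1755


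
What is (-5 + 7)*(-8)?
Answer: -16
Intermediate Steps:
(-5 + 7)*(-8) = 2*(-8) = -16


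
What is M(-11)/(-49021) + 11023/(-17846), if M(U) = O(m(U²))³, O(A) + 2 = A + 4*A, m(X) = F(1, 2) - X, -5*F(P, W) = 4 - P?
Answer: 4050162567517/874828766 ≈ 4629.7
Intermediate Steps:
F(P, W) = -⅘ + P/5 (F(P, W) = -(4 - P)/5 = -⅘ + P/5)
m(X) = -⅗ - X (m(X) = (-⅘ + (⅕)*1) - X = (-⅘ + ⅕) - X = -⅗ - X)
O(A) = -2 + 5*A (O(A) = -2 + (A + 4*A) = -2 + 5*A)
M(U) = (-5 - 5*U²)³ (M(U) = (-2 + 5*(-⅗ - U²))³ = (-2 + (-3 - 5*U²))³ = (-5 - 5*U²)³)
M(-11)/(-49021) + 11023/(-17846) = -125*(1 + (-11)²)³/(-49021) + 11023/(-17846) = -125*(1 + 121)³*(-1/49021) + 11023*(-1/17846) = -125*122³*(-1/49021) - 11023/17846 = -125*1815848*(-1/49021) - 11023/17846 = -226981000*(-1/49021) - 11023/17846 = 226981000/49021 - 11023/17846 = 4050162567517/874828766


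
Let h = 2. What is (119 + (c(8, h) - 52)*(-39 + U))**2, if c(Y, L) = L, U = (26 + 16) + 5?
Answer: 78961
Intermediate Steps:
U = 47 (U = 42 + 5 = 47)
(119 + (c(8, h) - 52)*(-39 + U))**2 = (119 + (2 - 52)*(-39 + 47))**2 = (119 - 50*8)**2 = (119 - 400)**2 = (-281)**2 = 78961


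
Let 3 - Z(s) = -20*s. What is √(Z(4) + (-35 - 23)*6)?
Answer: I*√265 ≈ 16.279*I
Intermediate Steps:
Z(s) = 3 + 20*s (Z(s) = 3 - (-20)*s = 3 + 20*s)
√(Z(4) + (-35 - 23)*6) = √((3 + 20*4) + (-35 - 23)*6) = √((3 + 80) - 58*6) = √(83 - 348) = √(-265) = I*√265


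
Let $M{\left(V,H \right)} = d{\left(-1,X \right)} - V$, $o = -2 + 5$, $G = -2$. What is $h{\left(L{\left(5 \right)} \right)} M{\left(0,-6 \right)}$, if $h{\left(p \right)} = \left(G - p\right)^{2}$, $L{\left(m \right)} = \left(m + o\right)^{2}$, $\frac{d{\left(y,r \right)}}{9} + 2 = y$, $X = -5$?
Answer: $-117612$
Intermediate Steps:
$d{\left(y,r \right)} = -18 + 9 y$
$o = 3$
$L{\left(m \right)} = \left(3 + m\right)^{2}$ ($L{\left(m \right)} = \left(m + 3\right)^{2} = \left(3 + m\right)^{2}$)
$M{\left(V,H \right)} = -27 - V$ ($M{\left(V,H \right)} = \left(-18 + 9 \left(-1\right)\right) - V = \left(-18 - 9\right) - V = -27 - V$)
$h{\left(p \right)} = \left(-2 - p\right)^{2}$
$h{\left(L{\left(5 \right)} \right)} M{\left(0,-6 \right)} = \left(2 + \left(3 + 5\right)^{2}\right)^{2} \left(-27 - 0\right) = \left(2 + 8^{2}\right)^{2} \left(-27 + 0\right) = \left(2 + 64\right)^{2} \left(-27\right) = 66^{2} \left(-27\right) = 4356 \left(-27\right) = -117612$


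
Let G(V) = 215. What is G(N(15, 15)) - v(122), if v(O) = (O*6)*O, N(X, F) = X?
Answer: -89089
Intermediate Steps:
v(O) = 6*O² (v(O) = (6*O)*O = 6*O²)
G(N(15, 15)) - v(122) = 215 - 6*122² = 215 - 6*14884 = 215 - 1*89304 = 215 - 89304 = -89089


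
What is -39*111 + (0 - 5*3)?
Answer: -4344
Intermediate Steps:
-39*111 + (0 - 5*3) = -4329 + (0 - 15) = -4329 - 15 = -4344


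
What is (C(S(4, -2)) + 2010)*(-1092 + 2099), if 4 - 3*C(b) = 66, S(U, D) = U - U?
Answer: 6009776/3 ≈ 2.0033e+6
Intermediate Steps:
S(U, D) = 0
C(b) = -62/3 (C(b) = 4/3 - ⅓*66 = 4/3 - 22 = -62/3)
(C(S(4, -2)) + 2010)*(-1092 + 2099) = (-62/3 + 2010)*(-1092 + 2099) = (5968/3)*1007 = 6009776/3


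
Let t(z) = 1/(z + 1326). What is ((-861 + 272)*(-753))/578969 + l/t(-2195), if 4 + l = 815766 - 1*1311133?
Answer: 249233069665148/578969 ≈ 4.3048e+8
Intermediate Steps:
t(z) = 1/(1326 + z)
l = -495371 (l = -4 + (815766 - 1*1311133) = -4 + (815766 - 1311133) = -4 - 495367 = -495371)
((-861 + 272)*(-753))/578969 + l/t(-2195) = ((-861 + 272)*(-753))/578969 - 495371/(1/(1326 - 2195)) = -589*(-753)*(1/578969) - 495371/(1/(-869)) = 443517*(1/578969) - 495371/(-1/869) = 443517/578969 - 495371*(-869) = 443517/578969 + 430477399 = 249233069665148/578969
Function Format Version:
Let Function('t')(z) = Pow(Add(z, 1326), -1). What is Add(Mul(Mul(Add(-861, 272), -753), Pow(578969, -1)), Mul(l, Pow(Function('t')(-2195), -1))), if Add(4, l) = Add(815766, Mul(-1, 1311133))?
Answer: Rational(249233069665148, 578969) ≈ 4.3048e+8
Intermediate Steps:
Function('t')(z) = Pow(Add(1326, z), -1)
l = -495371 (l = Add(-4, Add(815766, Mul(-1, 1311133))) = Add(-4, Add(815766, -1311133)) = Add(-4, -495367) = -495371)
Add(Mul(Mul(Add(-861, 272), -753), Pow(578969, -1)), Mul(l, Pow(Function('t')(-2195), -1))) = Add(Mul(Mul(Add(-861, 272), -753), Pow(578969, -1)), Mul(-495371, Pow(Pow(Add(1326, -2195), -1), -1))) = Add(Mul(Mul(-589, -753), Rational(1, 578969)), Mul(-495371, Pow(Pow(-869, -1), -1))) = Add(Mul(443517, Rational(1, 578969)), Mul(-495371, Pow(Rational(-1, 869), -1))) = Add(Rational(443517, 578969), Mul(-495371, -869)) = Add(Rational(443517, 578969), 430477399) = Rational(249233069665148, 578969)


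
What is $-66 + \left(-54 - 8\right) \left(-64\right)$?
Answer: $3902$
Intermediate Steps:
$-66 + \left(-54 - 8\right) \left(-64\right) = -66 - -3968 = -66 + 3968 = 3902$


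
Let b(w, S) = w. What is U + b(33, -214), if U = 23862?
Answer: 23895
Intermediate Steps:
U + b(33, -214) = 23862 + 33 = 23895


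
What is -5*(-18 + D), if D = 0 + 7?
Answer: 55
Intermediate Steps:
D = 7
-5*(-18 + D) = -5*(-18 + 7) = -5*(-11) = 55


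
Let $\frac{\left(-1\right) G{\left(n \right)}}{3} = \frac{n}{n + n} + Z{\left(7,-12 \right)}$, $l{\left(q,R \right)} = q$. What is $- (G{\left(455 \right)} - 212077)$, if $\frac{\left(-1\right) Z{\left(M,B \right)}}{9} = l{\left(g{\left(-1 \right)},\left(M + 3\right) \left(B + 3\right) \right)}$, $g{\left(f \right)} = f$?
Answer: $\frac{424211}{2} \approx 2.1211 \cdot 10^{5}$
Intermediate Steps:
$Z{\left(M,B \right)} = 9$ ($Z{\left(M,B \right)} = \left(-9\right) \left(-1\right) = 9$)
$G{\left(n \right)} = - \frac{57}{2}$ ($G{\left(n \right)} = - 3 \left(\frac{n}{n + n} + 9\right) = - 3 \left(\frac{n}{2 n} + 9\right) = - 3 \left(\frac{1}{2 n} n + 9\right) = - 3 \left(\frac{1}{2} + 9\right) = \left(-3\right) \frac{19}{2} = - \frac{57}{2}$)
$- (G{\left(455 \right)} - 212077) = - (- \frac{57}{2} - 212077) = \left(-1\right) \left(- \frac{424211}{2}\right) = \frac{424211}{2}$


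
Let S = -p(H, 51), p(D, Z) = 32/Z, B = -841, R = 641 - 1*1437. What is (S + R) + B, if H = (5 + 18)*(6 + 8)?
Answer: -83519/51 ≈ -1637.6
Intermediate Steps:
R = -796 (R = 641 - 1437 = -796)
H = 322 (H = 23*14 = 322)
S = -32/51 ≈ -0.62745
(S + R) + B = (-32/51 - 796) - 841 = -40628/51 - 841 = -83519/51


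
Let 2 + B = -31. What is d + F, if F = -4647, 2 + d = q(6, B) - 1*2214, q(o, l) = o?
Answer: -6857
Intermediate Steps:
B = -33 (B = -2 - 31 = -33)
d = -2210 (d = -2 + (6 - 1*2214) = -2 + (6 - 2214) = -2 - 2208 = -2210)
d + F = -2210 - 4647 = -6857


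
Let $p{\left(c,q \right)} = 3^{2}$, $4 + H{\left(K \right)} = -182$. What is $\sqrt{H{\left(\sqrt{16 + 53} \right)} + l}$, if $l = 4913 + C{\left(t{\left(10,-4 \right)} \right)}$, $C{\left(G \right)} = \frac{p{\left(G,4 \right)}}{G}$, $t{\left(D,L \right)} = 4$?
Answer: $\frac{\sqrt{18917}}{2} \approx 68.77$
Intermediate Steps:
$H{\left(K \right)} = -186$ ($H{\left(K \right)} = -4 - 182 = -186$)
$p{\left(c,q \right)} = 9$
$C{\left(G \right)} = \frac{9}{G}$
$l = \frac{19661}{4}$ ($l = 4913 + \frac{9}{4} = \frac{19661}{4} \approx 4915.3$)
$\sqrt{H{\left(\sqrt{16 + 53} \right)} + l} = \sqrt{-186 + \frac{19661}{4}} = \sqrt{\frac{18917}{4}} = \frac{\sqrt{18917}}{2}$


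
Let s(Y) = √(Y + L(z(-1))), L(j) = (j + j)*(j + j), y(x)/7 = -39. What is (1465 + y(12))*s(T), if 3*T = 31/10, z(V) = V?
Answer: 596*√4530/15 ≈ 2674.3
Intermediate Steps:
T = 31/30 (T = (31/10)/3 = (31*(⅒))/3 = (⅓)*(31/10) = 31/30 ≈ 1.0333)
y(x) = -273 (y(x) = 7*(-39) = -273)
L(j) = 4*j² (L(j) = (2*j)*(2*j) = 4*j²)
s(Y) = √(4 + Y) (s(Y) = √(Y + 4*(-1)²) = √(Y + 4*1) = √(Y + 4) = √(4 + Y))
(1465 + y(12))*s(T) = (1465 - 273)*√(4 + 31/30) = 1192*√(151/30) = 1192*(√4530/30) = 596*√4530/15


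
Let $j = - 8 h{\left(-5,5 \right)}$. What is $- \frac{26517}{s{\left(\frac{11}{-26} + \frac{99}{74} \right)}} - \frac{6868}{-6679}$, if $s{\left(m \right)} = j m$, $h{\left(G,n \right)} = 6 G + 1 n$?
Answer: $- \frac{84584103683}{587752000} \approx -143.91$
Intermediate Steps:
$h{\left(G,n \right)} = n + 6 G$ ($h{\left(G,n \right)} = 6 G + n = n + 6 G$)
$j = 200$ ($j = - 8 \left(5 + 6 \left(-5\right)\right) = - 8 \left(5 - 30\right) = \left(-8\right) \left(-25\right) = 200$)
$s{\left(m \right)} = 200 m$
$- \frac{26517}{s{\left(\frac{11}{-26} + \frac{99}{74} \right)}} - \frac{6868}{-6679} = - \frac{26517}{200 \left(\frac{11}{-26} + \frac{99}{74}\right)} - \frac{6868}{-6679} = - \frac{26517}{200 \left(11 \left(- \frac{1}{26}\right) + 99 \cdot \frac{1}{74}\right)} - - \frac{6868}{6679} = - \frac{26517}{200 \left(- \frac{11}{26} + \frac{99}{74}\right)} + \frac{6868}{6679} = - \frac{26517}{200 \cdot \frac{440}{481}} + \frac{6868}{6679} = - \frac{26517}{\frac{88000}{481}} + \frac{6868}{6679} = \left(-26517\right) \frac{481}{88000} + \frac{6868}{6679} = - \frac{12754677}{88000} + \frac{6868}{6679} = - \frac{84584103683}{587752000}$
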